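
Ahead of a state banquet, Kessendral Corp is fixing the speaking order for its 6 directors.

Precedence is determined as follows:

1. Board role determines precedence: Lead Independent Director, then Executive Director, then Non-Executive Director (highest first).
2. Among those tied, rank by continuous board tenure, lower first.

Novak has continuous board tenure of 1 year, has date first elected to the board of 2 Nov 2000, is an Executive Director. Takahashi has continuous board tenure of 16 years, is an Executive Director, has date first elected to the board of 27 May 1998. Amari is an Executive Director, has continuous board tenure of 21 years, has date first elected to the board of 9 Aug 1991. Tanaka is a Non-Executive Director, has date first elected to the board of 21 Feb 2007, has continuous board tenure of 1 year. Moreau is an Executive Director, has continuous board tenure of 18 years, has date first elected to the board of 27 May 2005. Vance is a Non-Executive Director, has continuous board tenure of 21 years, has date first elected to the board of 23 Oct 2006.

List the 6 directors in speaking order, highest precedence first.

Novak, Takahashi, Moreau, Amari, Tanaka, Vance

By board role: Novak, Takahashi, Moreau and Amari (Executive Director); then Tanaka and Vance (Non-Executive Director).
Among Novak, Takahashi, Moreau and Amari, by continuous board tenure (lower first): Novak (1 year) before Takahashi (16 years) before Moreau (18 years) before Amari (21 years).
Among Tanaka and Vance, by continuous board tenure (lower first): Tanaka (1 year) before Vance (21 years).
Full order: Novak, Takahashi, Moreau, Amari, Tanaka, Vance.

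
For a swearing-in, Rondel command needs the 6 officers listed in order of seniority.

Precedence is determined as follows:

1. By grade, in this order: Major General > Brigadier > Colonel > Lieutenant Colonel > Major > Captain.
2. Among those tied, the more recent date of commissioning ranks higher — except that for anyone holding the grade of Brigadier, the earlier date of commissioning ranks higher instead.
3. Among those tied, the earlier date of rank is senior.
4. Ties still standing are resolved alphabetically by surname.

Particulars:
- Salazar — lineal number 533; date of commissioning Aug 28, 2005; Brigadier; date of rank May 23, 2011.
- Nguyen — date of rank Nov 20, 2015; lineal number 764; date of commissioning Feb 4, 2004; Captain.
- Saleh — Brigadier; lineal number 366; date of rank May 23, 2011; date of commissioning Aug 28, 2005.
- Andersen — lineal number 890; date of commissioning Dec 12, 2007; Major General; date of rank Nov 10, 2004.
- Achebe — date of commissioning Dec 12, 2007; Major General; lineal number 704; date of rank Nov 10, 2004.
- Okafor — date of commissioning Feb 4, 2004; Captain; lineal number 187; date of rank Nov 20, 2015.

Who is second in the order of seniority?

Andersen

By grade: Achebe and Andersen (Major General); then Salazar and Saleh (Brigadier); then Nguyen and Okafor (Captain).
Achebe and Andersen both have date of commissioning Dec 12, 2007, so the next rule applies.
Achebe and Andersen both have date of rank Nov 10, 2004, so the next rule applies.
Among Achebe and Andersen, alphabetically by surname: Achebe before Andersen.
Salazar and Saleh both have date of commissioning Aug 28, 2005, so the next rule applies.
Salazar and Saleh both have date of rank May 23, 2011, so the next rule applies.
Among Salazar and Saleh, alphabetically by surname: Salazar before Saleh.
Nguyen and Okafor both have date of commissioning Feb 4, 2004, so the next rule applies.
Nguyen and Okafor both have date of rank Nov 20, 2015, so the next rule applies.
Among Nguyen and Okafor, alphabetically by surname: Nguyen before Okafor.
Order: Achebe, Andersen, Salazar, Saleh, Nguyen, Okafor.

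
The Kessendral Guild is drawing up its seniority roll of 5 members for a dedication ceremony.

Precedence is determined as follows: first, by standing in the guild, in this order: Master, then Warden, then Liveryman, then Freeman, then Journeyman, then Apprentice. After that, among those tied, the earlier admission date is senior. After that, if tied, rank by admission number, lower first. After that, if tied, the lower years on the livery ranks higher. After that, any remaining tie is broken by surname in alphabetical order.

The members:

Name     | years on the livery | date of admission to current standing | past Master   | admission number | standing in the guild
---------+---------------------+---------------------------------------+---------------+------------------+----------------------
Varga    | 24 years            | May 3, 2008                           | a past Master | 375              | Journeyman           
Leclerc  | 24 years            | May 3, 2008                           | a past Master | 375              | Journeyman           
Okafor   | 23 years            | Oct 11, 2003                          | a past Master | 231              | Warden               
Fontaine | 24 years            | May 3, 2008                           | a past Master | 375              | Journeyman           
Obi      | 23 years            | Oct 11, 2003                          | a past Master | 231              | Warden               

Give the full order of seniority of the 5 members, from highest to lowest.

Obi, Okafor, Fontaine, Leclerc, Varga

By standing in the guild: Obi and Okafor (Warden); then Fontaine, Leclerc and Varga (Journeyman).
Obi and Okafor both have date of admission to current standing Oct 11, 2003, so the next rule applies.
Obi and Okafor both have admission number 231, so the next rule applies.
Obi and Okafor both have years on the livery 23 years, so the next rule applies.
Among Obi and Okafor, alphabetically by surname: Obi before Okafor.
Fontaine, Leclerc and Varga all have date of admission to current standing May 3, 2008, so the next rule applies.
Fontaine, Leclerc and Varga all have admission number 375, so the next rule applies.
Fontaine, Leclerc and Varga all have years on the livery 24 years, so the next rule applies.
Among Fontaine, Leclerc and Varga, alphabetically by surname: Fontaine before Leclerc before Varga.
Full order: Obi, Okafor, Fontaine, Leclerc, Varga.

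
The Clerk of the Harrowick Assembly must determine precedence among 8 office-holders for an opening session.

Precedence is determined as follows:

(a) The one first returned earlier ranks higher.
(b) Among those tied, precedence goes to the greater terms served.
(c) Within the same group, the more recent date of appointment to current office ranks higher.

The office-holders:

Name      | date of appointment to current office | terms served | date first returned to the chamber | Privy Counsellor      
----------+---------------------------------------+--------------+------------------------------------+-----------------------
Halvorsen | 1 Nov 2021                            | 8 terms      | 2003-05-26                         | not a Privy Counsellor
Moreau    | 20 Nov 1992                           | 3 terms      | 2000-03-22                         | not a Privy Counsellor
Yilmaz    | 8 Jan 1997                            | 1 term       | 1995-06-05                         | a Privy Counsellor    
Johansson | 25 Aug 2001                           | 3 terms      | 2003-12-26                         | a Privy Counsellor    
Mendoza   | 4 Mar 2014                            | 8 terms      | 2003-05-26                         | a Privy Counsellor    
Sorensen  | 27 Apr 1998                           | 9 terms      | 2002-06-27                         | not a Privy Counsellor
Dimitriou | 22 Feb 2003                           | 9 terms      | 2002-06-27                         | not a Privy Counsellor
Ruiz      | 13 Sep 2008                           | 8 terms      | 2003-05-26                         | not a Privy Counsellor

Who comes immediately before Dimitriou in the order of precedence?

Moreau

By date first returned to the chamber (earlier first): Yilmaz (1995-06-05); then Moreau (2000-03-22); then Dimitriou and Sorensen (both 2002-06-27); then Halvorsen, Mendoza and Ruiz (each 2003-05-26); then Johansson (2003-12-26).
Dimitriou and Sorensen both have terms served 9 terms, so the next rule applies.
Among Dimitriou and Sorensen, by date of appointment to current office (later first): Dimitriou (22 Feb 2003) before Sorensen (27 Apr 1998).
Halvorsen, Mendoza and Ruiz all have terms served 8 terms, so the next rule applies.
Among Halvorsen, Mendoza and Ruiz, by date of appointment to current office (later first): Halvorsen (1 Nov 2021) before Mendoza (4 Mar 2014) before Ruiz (13 Sep 2008).
Order: Yilmaz, Moreau, Dimitriou, Sorensen, Halvorsen, Mendoza, Ruiz, Johansson.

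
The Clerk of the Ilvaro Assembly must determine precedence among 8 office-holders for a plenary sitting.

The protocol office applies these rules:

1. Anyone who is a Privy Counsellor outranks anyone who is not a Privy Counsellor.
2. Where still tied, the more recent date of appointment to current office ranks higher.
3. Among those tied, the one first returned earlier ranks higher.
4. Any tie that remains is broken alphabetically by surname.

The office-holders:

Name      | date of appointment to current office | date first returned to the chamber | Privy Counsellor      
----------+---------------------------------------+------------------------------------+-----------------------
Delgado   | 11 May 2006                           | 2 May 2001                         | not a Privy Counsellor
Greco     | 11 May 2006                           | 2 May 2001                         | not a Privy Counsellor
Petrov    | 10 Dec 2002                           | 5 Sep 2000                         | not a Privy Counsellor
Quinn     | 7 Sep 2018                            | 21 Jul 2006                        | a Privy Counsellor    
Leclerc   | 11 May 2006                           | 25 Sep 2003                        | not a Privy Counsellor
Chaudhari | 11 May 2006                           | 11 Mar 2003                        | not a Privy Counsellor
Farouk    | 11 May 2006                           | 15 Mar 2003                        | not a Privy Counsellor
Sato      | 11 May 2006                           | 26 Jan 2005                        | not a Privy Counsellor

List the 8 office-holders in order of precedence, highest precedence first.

Quinn, Delgado, Greco, Chaudhari, Farouk, Leclerc, Sato, Petrov

By the first rule: Quinn (a Privy Counsellor); then Delgado, Greco, Chaudhari, Farouk, Leclerc, Sato and Petrov (each not a Privy Counsellor).
Among Delgado, Greco, Chaudhari, Farouk, Leclerc, Sato and Petrov, by date of appointment to current office (later first): Delgado, Greco, Chaudhari, Farouk, Leclerc and Sato (11 May 2006) before Petrov (10 Dec 2002).
Among Delgado, Greco, Chaudhari, Farouk, Leclerc and Sato, by date first returned to the chamber (earlier first): Delgado and Greco (2 May 2001) before Chaudhari (11 Mar 2003) before Farouk (15 Mar 2003) before Leclerc (25 Sep 2003) before Sato (26 Jan 2005).
Among Delgado and Greco, alphabetically by surname: Delgado before Greco.
Full order: Quinn, Delgado, Greco, Chaudhari, Farouk, Leclerc, Sato, Petrov.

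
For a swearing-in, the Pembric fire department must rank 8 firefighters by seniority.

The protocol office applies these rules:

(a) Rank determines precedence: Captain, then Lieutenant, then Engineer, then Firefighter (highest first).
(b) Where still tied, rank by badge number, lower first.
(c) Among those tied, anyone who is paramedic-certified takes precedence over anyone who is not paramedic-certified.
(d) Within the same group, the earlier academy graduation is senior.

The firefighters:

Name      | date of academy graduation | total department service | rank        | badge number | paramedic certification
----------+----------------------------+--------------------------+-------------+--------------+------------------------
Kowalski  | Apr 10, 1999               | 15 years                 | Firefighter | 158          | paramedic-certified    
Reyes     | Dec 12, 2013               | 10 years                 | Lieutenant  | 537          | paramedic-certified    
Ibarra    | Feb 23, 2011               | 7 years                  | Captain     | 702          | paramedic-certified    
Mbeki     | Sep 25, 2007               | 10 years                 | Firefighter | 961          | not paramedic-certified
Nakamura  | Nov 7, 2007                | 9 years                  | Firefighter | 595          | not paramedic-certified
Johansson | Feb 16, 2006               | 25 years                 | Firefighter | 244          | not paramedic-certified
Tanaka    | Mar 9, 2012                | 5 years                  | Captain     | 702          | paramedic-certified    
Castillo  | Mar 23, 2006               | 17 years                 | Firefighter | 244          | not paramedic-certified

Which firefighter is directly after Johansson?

By rank: Ibarra and Tanaka (Captain); then Reyes (Lieutenant); then Kowalski, Johansson, Castillo, Nakamura and Mbeki (Firefighter).
Ibarra and Tanaka both have badge number 702, so the next rule applies.
Ibarra and Tanaka are each paramedic-certified, so the next rule applies.
Among Ibarra and Tanaka, by date of academy graduation (earlier first): Ibarra (Feb 23, 2011) before Tanaka (Mar 9, 2012).
Among Kowalski, Johansson, Castillo, Nakamura and Mbeki, by badge number (lower first): Kowalski (158) before Johansson and Castillo (244) before Nakamura (595) before Mbeki (961).
Johansson and Castillo are each not paramedic-certified, so the next rule applies.
Among Johansson and Castillo, by date of academy graduation (earlier first): Johansson (Feb 16, 2006) before Castillo (Mar 23, 2006).
Order: Ibarra, Tanaka, Reyes, Kowalski, Johansson, Castillo, Nakamura, Mbeki.

Castillo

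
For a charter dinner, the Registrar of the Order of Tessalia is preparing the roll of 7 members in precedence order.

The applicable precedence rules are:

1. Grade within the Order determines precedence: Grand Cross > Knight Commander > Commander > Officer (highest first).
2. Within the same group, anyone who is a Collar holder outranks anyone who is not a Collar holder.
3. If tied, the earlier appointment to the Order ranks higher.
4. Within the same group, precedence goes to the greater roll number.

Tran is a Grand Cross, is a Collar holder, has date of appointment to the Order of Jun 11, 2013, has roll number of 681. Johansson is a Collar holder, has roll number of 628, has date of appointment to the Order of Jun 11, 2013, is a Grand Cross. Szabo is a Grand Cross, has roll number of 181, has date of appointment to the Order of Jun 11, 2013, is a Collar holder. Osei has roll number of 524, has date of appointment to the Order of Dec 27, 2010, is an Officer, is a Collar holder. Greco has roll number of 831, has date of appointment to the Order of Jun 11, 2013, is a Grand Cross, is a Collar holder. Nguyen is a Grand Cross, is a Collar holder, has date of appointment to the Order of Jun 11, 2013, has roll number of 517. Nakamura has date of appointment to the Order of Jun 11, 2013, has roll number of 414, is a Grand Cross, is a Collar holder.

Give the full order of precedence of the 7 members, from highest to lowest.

By grade within the Order: Greco, Tran, Johansson, Nguyen, Nakamura and Szabo (Grand Cross); then Osei (Officer).
Greco, Tran, Johansson, Nguyen, Nakamura and Szabo are each a Collar holder, so the next rule applies.
Greco, Tran, Johansson, Nguyen, Nakamura and Szabo all have date of appointment to the Order Jun 11, 2013, so the next rule applies.
Among Greco, Tran, Johansson, Nguyen, Nakamura and Szabo, by roll number (higher first): Greco (831) before Tran (681) before Johansson (628) before Nguyen (517) before Nakamura (414) before Szabo (181).
Full order: Greco, Tran, Johansson, Nguyen, Nakamura, Szabo, Osei.

Greco, Tran, Johansson, Nguyen, Nakamura, Szabo, Osei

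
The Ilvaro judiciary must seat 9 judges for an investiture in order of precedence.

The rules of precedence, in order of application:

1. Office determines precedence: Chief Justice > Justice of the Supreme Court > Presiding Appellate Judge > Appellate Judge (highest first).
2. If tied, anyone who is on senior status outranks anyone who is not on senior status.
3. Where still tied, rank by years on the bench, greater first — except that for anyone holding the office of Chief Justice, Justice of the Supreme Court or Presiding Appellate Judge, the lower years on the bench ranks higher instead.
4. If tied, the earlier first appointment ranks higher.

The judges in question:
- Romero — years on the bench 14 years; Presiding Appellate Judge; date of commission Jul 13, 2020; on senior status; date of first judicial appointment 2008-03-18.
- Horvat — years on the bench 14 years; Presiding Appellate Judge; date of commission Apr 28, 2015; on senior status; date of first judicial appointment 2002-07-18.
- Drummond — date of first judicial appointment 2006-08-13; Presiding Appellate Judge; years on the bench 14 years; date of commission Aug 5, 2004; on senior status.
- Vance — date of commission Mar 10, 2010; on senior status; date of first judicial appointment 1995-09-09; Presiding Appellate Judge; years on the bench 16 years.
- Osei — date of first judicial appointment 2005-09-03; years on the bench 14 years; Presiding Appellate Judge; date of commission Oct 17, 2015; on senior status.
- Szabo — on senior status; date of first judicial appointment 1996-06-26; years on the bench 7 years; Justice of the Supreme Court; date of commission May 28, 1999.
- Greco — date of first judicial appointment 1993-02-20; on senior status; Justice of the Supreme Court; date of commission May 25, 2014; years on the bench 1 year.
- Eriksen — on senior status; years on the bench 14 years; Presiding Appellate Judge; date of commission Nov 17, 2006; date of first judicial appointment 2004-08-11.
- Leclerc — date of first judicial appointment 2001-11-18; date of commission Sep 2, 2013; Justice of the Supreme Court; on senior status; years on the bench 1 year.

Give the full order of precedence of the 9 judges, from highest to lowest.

By office: Greco, Leclerc and Szabo (Justice of the Supreme Court); then Horvat, Eriksen, Osei, Drummond, Romero and Vance (Presiding Appellate Judge).
Greco, Leclerc and Szabo are each on senior status, so the next rule applies.
Among Greco, Leclerc and Szabo, by years on the bench (lower first) (reversed rule for this group): Greco and Leclerc (1 year) before Szabo (7 years).
Among Greco and Leclerc, by date of first judicial appointment (earlier first): Greco (1993-02-20) before Leclerc (2001-11-18).
Horvat, Eriksen, Osei, Drummond, Romero and Vance are each on senior status, so the next rule applies.
Among Horvat, Eriksen, Osei, Drummond, Romero and Vance, by years on the bench (lower first) (reversed rule for this group): Horvat, Eriksen, Osei, Drummond and Romero (14 years) before Vance (16 years).
Among Horvat, Eriksen, Osei, Drummond and Romero, by date of first judicial appointment (earlier first): Horvat (2002-07-18) before Eriksen (2004-08-11) before Osei (2005-09-03) before Drummond (2006-08-13) before Romero (2008-03-18).
Full order: Greco, Leclerc, Szabo, Horvat, Eriksen, Osei, Drummond, Romero, Vance.

Greco, Leclerc, Szabo, Horvat, Eriksen, Osei, Drummond, Romero, Vance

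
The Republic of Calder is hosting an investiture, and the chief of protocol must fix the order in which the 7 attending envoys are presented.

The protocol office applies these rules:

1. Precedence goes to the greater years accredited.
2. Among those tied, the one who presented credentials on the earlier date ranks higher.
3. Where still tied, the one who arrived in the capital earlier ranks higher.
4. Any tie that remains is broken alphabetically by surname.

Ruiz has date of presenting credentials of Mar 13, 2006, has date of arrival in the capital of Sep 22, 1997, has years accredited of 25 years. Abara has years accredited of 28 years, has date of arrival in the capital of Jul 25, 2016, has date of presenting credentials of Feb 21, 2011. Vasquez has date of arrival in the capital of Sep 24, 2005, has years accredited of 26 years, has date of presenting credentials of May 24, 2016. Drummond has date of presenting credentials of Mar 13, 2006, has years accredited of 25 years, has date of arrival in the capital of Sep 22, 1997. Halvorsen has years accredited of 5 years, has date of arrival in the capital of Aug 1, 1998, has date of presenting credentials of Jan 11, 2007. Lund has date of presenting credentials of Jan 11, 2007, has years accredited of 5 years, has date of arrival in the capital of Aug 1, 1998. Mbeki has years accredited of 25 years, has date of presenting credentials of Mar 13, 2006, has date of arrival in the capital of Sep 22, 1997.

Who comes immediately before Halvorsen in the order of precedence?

By years accredited (higher first): Abara (28 years); then Vasquez (26 years); then Drummond, Mbeki and Ruiz (each 25 years); then Halvorsen and Lund (both 5 years).
Drummond, Mbeki and Ruiz all have date of presenting credentials Mar 13, 2006, so the next rule applies.
Drummond, Mbeki and Ruiz all have date of arrival in the capital Sep 22, 1997, so the next rule applies.
Among Drummond, Mbeki and Ruiz, alphabetically by surname: Drummond before Mbeki before Ruiz.
Halvorsen and Lund both have date of presenting credentials Jan 11, 2007, so the next rule applies.
Halvorsen and Lund both have date of arrival in the capital Aug 1, 1998, so the next rule applies.
Among Halvorsen and Lund, alphabetically by surname: Halvorsen before Lund.
Order: Abara, Vasquez, Drummond, Mbeki, Ruiz, Halvorsen, Lund.

Ruiz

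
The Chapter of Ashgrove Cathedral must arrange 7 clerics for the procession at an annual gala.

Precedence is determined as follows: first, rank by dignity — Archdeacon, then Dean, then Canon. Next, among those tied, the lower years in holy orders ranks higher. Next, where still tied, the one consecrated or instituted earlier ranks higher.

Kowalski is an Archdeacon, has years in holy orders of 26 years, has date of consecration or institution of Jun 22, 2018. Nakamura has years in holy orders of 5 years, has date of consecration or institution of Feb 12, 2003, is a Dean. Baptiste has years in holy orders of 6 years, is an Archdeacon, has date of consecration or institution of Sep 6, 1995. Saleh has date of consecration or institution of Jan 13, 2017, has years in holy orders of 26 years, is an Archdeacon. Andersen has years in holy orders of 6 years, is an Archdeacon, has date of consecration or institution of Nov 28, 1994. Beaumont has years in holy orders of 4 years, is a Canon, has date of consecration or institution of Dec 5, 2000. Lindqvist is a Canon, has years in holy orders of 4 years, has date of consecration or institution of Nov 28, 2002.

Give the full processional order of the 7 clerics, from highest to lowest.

By dignity: Andersen, Baptiste, Saleh and Kowalski (Archdeacon); then Nakamura (Dean); then Beaumont and Lindqvist (Canon).
Among Andersen, Baptiste, Saleh and Kowalski, by years in holy orders (lower first): Andersen and Baptiste (6 years) before Saleh and Kowalski (26 years).
Among Andersen and Baptiste, by date of consecration or institution (earlier first): Andersen (Nov 28, 1994) before Baptiste (Sep 6, 1995).
Among Saleh and Kowalski, by date of consecration or institution (earlier first): Saleh (Jan 13, 2017) before Kowalski (Jun 22, 2018).
Beaumont and Lindqvist both have years in holy orders 4 years, so the next rule applies.
Among Beaumont and Lindqvist, by date of consecration or institution (earlier first): Beaumont (Dec 5, 2000) before Lindqvist (Nov 28, 2002).
Full order: Andersen, Baptiste, Saleh, Kowalski, Nakamura, Beaumont, Lindqvist.

Andersen, Baptiste, Saleh, Kowalski, Nakamura, Beaumont, Lindqvist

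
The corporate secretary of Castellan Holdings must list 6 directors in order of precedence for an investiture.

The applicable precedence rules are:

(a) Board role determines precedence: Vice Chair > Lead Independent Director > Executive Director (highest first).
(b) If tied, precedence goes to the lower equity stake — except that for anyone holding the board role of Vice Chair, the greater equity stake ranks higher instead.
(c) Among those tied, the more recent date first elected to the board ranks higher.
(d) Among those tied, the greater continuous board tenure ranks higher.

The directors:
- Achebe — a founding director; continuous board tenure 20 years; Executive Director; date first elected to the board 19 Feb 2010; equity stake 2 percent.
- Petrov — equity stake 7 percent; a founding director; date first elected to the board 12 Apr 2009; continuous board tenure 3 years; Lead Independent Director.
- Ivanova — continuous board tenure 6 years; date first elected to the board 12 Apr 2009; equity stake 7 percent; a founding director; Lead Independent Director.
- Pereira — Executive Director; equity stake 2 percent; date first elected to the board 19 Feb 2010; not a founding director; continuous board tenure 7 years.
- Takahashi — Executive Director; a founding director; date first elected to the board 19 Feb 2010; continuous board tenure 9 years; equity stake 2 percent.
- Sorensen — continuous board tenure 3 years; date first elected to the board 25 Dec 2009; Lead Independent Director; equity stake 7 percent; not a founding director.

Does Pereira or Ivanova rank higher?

By board role: Sorensen, Ivanova and Petrov (Lead Independent Director); then Achebe, Takahashi and Pereira (Executive Director).
Sorensen, Ivanova and Petrov all have equity stake 7 percent, so the next rule applies.
Among Sorensen, Ivanova and Petrov, by date first elected to the board (later first): Sorensen (25 Dec 2009) before Ivanova and Petrov (12 Apr 2009).
Among Ivanova and Petrov, by continuous board tenure (higher first): Ivanova (6 years) before Petrov (3 years).
Achebe, Takahashi and Pereira all have equity stake 2 percent, so the next rule applies.
Achebe, Takahashi and Pereira all have date first elected to the board 19 Feb 2010, so the next rule applies.
Among Achebe, Takahashi and Pereira, by continuous board tenure (higher first): Achebe (20 years) before Takahashi (9 years) before Pereira (7 years).
So Ivanova takes precedence.

Ivanova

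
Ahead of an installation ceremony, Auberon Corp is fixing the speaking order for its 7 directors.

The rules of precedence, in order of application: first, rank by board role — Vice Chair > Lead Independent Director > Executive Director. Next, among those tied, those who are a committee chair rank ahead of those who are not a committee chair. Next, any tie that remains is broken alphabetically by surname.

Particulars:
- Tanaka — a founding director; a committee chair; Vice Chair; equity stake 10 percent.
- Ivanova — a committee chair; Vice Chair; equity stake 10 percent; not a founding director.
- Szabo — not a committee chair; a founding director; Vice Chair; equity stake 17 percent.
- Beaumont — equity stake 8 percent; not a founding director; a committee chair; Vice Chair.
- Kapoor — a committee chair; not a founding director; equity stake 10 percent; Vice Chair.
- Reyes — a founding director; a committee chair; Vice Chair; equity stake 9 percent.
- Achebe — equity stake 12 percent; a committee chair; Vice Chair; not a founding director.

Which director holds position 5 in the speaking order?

Reyes

By board role: Achebe, Beaumont, Ivanova, Kapoor, Reyes, Tanaka and Szabo (Vice Chair).
Among Achebe, Beaumont, Ivanova, Kapoor, Reyes, Tanaka and Szabo, a committee chair before not a committee chair: Achebe, Beaumont, Ivanova, Kapoor, Reyes and Tanaka (a committee chair) before Szabo (not a committee chair).
Among Achebe, Beaumont, Ivanova, Kapoor, Reyes and Tanaka, alphabetically by surname: Achebe before Beaumont before Ivanova before Kapoor before Reyes before Tanaka.
Order: Achebe, Beaumont, Ivanova, Kapoor, Reyes, Tanaka, Szabo.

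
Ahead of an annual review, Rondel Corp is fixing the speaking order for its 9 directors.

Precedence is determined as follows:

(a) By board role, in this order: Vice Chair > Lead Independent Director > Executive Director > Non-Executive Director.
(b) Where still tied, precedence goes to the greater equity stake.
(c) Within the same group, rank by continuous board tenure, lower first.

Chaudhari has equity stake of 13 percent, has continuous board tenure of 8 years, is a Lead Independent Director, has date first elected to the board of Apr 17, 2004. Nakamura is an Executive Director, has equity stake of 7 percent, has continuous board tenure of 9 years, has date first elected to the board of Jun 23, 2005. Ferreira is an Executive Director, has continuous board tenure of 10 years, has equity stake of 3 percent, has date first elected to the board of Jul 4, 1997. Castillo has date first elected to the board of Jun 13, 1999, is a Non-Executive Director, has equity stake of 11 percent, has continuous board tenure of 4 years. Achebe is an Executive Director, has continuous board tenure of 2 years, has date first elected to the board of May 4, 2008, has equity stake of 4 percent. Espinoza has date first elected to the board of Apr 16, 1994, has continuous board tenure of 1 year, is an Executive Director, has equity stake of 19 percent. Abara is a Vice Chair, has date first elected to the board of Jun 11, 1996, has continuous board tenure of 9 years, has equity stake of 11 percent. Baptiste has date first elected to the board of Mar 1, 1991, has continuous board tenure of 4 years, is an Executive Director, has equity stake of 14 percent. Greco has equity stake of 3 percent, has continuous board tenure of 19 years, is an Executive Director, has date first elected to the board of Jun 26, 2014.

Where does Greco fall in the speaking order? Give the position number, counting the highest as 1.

By board role: Abara (Vice Chair); then Chaudhari (Lead Independent Director); then Espinoza, Baptiste, Nakamura, Achebe, Ferreira and Greco (Executive Director); then Castillo (Non-Executive Director).
Among Espinoza, Baptiste, Nakamura, Achebe, Ferreira and Greco, by equity stake (higher first): Espinoza (19 percent) before Baptiste (14 percent) before Nakamura (7 percent) before Achebe (4 percent) before Ferreira and Greco (3 percent).
Among Ferreira and Greco, by continuous board tenure (lower first): Ferreira (10 years) before Greco (19 years).
Order: Abara, Chaudhari, Espinoza, Baptiste, Nakamura, Achebe, Ferreira, Greco, Castillo. So position 8.

8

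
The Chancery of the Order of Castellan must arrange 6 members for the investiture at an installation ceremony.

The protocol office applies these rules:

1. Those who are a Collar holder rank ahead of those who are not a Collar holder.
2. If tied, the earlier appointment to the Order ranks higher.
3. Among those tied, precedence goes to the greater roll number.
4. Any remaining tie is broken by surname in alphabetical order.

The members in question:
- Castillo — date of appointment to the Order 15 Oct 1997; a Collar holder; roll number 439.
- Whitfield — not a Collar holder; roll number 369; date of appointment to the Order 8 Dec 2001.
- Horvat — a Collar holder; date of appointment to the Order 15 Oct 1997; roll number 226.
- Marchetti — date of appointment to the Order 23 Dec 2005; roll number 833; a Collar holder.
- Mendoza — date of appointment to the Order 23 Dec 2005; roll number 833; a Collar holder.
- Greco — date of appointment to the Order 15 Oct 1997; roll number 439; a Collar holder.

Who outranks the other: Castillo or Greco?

Castillo

By the first rule: Castillo, Greco, Horvat, Marchetti and Mendoza (each a Collar holder); then Whitfield (not a Collar holder).
Among Castillo, Greco, Horvat, Marchetti and Mendoza, by date of appointment to the Order (earlier first): Castillo, Greco and Horvat (15 Oct 1997) before Marchetti and Mendoza (23 Dec 2005).
Among Castillo, Greco and Horvat, by roll number (higher first): Castillo and Greco (439) before Horvat (226).
Among Castillo and Greco, alphabetically by surname: Castillo before Greco.
Marchetti and Mendoza both have roll number 833, so the next rule applies.
Among Marchetti and Mendoza, alphabetically by surname: Marchetti before Mendoza.
So Castillo takes precedence.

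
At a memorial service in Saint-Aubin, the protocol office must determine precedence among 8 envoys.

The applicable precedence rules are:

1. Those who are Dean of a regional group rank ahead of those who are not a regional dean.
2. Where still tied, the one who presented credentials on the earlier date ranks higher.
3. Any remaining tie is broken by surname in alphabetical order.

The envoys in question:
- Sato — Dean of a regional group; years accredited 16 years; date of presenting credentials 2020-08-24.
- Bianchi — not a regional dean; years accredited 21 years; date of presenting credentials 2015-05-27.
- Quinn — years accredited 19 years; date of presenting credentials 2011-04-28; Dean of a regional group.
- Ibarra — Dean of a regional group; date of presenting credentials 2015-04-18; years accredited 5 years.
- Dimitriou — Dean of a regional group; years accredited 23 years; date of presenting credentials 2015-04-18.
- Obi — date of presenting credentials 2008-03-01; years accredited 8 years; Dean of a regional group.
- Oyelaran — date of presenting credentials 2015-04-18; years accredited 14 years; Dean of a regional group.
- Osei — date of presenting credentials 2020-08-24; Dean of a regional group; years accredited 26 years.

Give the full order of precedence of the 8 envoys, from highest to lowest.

By the first rule: Obi, Quinn, Dimitriou, Ibarra, Oyelaran, Osei and Sato (each Dean of a regional group); then Bianchi (not a regional dean).
Among Obi, Quinn, Dimitriou, Ibarra, Oyelaran, Osei and Sato, by date of presenting credentials (earlier first): Obi (2008-03-01) before Quinn (2011-04-28) before Dimitriou, Ibarra and Oyelaran (2015-04-18) before Osei and Sato (2020-08-24).
Among Dimitriou, Ibarra and Oyelaran, alphabetically by surname: Dimitriou before Ibarra before Oyelaran.
Among Osei and Sato, alphabetically by surname: Osei before Sato.
Full order: Obi, Quinn, Dimitriou, Ibarra, Oyelaran, Osei, Sato, Bianchi.

Obi, Quinn, Dimitriou, Ibarra, Oyelaran, Osei, Sato, Bianchi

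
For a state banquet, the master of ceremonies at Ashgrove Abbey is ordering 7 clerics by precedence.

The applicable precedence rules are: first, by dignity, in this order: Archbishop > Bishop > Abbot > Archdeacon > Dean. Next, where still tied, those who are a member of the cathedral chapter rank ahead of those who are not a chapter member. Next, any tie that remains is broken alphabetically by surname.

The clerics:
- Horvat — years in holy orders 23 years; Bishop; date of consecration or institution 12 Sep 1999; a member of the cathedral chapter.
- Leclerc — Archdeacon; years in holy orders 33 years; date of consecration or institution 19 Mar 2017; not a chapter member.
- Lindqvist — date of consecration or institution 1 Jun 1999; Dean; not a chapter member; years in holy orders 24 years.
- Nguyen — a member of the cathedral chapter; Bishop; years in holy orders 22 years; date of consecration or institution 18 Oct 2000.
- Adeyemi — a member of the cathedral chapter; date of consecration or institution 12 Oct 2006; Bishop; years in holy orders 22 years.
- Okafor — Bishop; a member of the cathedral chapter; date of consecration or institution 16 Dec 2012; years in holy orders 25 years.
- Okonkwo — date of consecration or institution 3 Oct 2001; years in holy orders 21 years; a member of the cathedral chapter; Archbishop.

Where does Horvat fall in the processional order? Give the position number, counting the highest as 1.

3

By dignity: Okonkwo (Archbishop); then Adeyemi, Horvat, Nguyen and Okafor (Bishop); then Leclerc (Archdeacon); then Lindqvist (Dean).
Adeyemi, Horvat, Nguyen and Okafor are each a member of the cathedral chapter, so the next rule applies.
Among Adeyemi, Horvat, Nguyen and Okafor, alphabetically by surname: Adeyemi before Horvat before Nguyen before Okafor.
Order: Okonkwo, Adeyemi, Horvat, Nguyen, Okafor, Leclerc, Lindqvist. So position 3.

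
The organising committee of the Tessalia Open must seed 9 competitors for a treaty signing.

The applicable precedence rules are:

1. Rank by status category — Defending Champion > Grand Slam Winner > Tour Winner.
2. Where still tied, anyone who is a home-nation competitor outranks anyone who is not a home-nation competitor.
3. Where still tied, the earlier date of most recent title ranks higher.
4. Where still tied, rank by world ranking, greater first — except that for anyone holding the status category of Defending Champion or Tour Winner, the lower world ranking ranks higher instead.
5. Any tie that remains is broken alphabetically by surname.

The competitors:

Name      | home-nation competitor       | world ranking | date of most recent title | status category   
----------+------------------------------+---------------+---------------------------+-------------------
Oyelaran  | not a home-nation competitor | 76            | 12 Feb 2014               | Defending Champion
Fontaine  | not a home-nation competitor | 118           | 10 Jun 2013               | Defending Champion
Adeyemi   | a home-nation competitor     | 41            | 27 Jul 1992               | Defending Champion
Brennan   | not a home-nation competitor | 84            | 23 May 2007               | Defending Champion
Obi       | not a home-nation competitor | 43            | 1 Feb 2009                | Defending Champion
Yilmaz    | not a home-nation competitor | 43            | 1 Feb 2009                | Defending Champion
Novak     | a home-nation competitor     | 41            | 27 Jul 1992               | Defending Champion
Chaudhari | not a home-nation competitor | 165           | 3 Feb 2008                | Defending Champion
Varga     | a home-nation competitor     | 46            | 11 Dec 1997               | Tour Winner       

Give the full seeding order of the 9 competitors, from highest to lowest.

By status category: Adeyemi, Novak, Brennan, Chaudhari, Obi, Yilmaz, Fontaine and Oyelaran (Defending Champion); then Varga (Tour Winner).
Among Adeyemi, Novak, Brennan, Chaudhari, Obi, Yilmaz, Fontaine and Oyelaran, a home-nation competitor before not a home-nation competitor: Adeyemi and Novak (a home-nation competitor) before Brennan, Chaudhari, Obi, Yilmaz, Fontaine and Oyelaran (not a home-nation competitor).
Adeyemi and Novak both have date of most recent title 27 Jul 1992, so the next rule applies.
Adeyemi and Novak both have world ranking 41, so the next rule applies.
Among Adeyemi and Novak, alphabetically by surname: Adeyemi before Novak.
Among Brennan, Chaudhari, Obi, Yilmaz, Fontaine and Oyelaran, by date of most recent title (earlier first): Brennan (23 May 2007) before Chaudhari (3 Feb 2008) before Obi and Yilmaz (1 Feb 2009) before Fontaine (10 Jun 2013) before Oyelaran (12 Feb 2014).
Obi and Yilmaz both have world ranking 43, so the next rule applies.
Among Obi and Yilmaz, alphabetically by surname: Obi before Yilmaz.
Full order: Adeyemi, Novak, Brennan, Chaudhari, Obi, Yilmaz, Fontaine, Oyelaran, Varga.

Adeyemi, Novak, Brennan, Chaudhari, Obi, Yilmaz, Fontaine, Oyelaran, Varga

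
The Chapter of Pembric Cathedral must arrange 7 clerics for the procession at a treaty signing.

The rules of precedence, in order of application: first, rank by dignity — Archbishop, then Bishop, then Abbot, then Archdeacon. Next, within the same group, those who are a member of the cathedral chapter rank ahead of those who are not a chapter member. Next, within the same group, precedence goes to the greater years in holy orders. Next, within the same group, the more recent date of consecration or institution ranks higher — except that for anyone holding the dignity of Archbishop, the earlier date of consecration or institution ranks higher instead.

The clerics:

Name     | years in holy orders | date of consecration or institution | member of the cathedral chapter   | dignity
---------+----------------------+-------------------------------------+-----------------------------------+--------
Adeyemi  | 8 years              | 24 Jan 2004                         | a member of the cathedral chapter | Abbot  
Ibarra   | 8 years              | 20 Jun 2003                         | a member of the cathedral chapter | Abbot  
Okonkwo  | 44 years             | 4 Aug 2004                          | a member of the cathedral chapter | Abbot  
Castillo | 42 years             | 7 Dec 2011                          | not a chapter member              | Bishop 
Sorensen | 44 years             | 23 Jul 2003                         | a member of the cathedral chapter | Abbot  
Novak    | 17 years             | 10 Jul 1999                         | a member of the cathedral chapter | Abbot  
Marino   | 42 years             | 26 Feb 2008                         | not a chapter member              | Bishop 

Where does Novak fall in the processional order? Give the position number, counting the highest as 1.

By dignity: Castillo and Marino (Bishop); then Okonkwo, Sorensen, Novak, Adeyemi and Ibarra (Abbot).
Castillo and Marino are each not a chapter member, so the next rule applies.
Castillo and Marino both have years in holy orders 42 years, so the next rule applies.
Among Castillo and Marino, by date of consecration or institution (later first): Castillo (7 Dec 2011) before Marino (26 Feb 2008).
Okonkwo, Sorensen, Novak, Adeyemi and Ibarra are each a member of the cathedral chapter, so the next rule applies.
Among Okonkwo, Sorensen, Novak, Adeyemi and Ibarra, by years in holy orders (higher first): Okonkwo and Sorensen (44 years) before Novak (17 years) before Adeyemi and Ibarra (8 years).
Among Okonkwo and Sorensen, by date of consecration or institution (later first): Okonkwo (4 Aug 2004) before Sorensen (23 Jul 2003).
Among Adeyemi and Ibarra, by date of consecration or institution (later first): Adeyemi (24 Jan 2004) before Ibarra (20 Jun 2003).
Order: Castillo, Marino, Okonkwo, Sorensen, Novak, Adeyemi, Ibarra. So position 5.

5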